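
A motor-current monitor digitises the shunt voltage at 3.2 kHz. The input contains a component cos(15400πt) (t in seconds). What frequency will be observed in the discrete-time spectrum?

ω = 15400π rad/s → f = ω/(2π) = 7700 Hz = 7.7 kHz.
7.7 kHz mod fs = 1.3 kHz.
1.3 kHz ≤ fs/2 = 1.6 kHz, appears at 1.3 kHz.

1.3 kHz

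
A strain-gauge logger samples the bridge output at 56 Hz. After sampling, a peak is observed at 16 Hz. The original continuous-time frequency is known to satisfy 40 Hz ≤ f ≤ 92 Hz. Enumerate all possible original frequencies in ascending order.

40 Hz, 72 Hz

Frequencies that alias to 16 Hz are k·fs ± 16 Hz for integer k ≥ 0.
k=0: 16 Hz.
k=1: 40 Hz, 72 Hz.
k=2: 96 Hz, 128 Hz.
Within [40 Hz, 92 Hz]: 40 Hz, 72 Hz.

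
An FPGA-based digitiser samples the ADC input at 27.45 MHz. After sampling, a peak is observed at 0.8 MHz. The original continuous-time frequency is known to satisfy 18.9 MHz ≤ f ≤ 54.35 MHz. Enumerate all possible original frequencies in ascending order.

Frequencies that alias to 0.8 MHz are k·fs ± 0.8 MHz for integer k ≥ 0.
k=0: 0.8 MHz.
k=1: 26.65 MHz, 28.25 MHz.
k=2: 54.1 MHz, 55.7 MHz.
k=3: 81.55 MHz, 83.15 MHz.
Within [18.9 MHz, 54.35 MHz]: 26.65 MHz, 28.25 MHz, 54.1 MHz.

26.65 MHz, 28.25 MHz, 54.1 MHz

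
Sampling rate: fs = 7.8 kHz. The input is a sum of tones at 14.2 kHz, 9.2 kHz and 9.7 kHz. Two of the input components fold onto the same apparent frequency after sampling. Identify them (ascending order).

9.2 kHz, 14.2 kHz

fs/2 = 3.9 kHz.
14.2 kHz mod fs = 6.4 kHz.
6.4 kHz > fs/2 = 3.9 kHz, folds to fs − 6.4 kHz = 1.4 kHz.
9.2 kHz mod fs = 1.4 kHz.
1.4 kHz ≤ fs/2 = 3.9 kHz, appears at 1.4 kHz.
9.7 kHz mod fs = 1.9 kHz.
1.9 kHz ≤ fs/2 = 3.9 kHz, appears at 1.9 kHz.
9.2 kHz and 14.2 kHz both map to 1.4 kHz.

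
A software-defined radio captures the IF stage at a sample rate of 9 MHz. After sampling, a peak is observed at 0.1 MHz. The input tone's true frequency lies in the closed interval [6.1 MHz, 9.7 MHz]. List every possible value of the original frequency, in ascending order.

8.9 MHz, 9.1 MHz

Frequencies that alias to 0.1 MHz are k·fs ± 0.1 MHz for integer k ≥ 0.
k=0: 0.1 MHz.
k=1: 8.9 MHz, 9.1 MHz.
k=2: 17.9 MHz, 18.1 MHz.
Within [6.1 MHz, 9.7 MHz]: 8.9 MHz, 9.1 MHz.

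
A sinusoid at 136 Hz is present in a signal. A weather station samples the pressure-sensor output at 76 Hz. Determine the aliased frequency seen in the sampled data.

136 Hz mod fs = 60 Hz.
60 Hz > fs/2 = 38 Hz, folds to fs − 60 Hz = 16 Hz.

16 Hz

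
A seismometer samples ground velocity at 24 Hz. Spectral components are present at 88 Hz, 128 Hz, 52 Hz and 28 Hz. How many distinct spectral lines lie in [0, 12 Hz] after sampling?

2

fs/2 = 12 Hz.
88 Hz mod fs = 16 Hz.
16 Hz > fs/2 = 12 Hz, folds to fs − 16 Hz = 8 Hz.
128 Hz mod fs = 8 Hz.
8 Hz ≤ fs/2 = 12 Hz, appears at 8 Hz.
52 Hz mod fs = 4 Hz.
4 Hz ≤ fs/2 = 12 Hz, appears at 4 Hz.
28 Hz mod fs = 4 Hz.
4 Hz ≤ fs/2 = 12 Hz, appears at 4 Hz.
Distinct values: {4 Hz, 8 Hz} → 2.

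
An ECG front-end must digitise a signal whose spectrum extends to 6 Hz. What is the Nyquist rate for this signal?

Nyquist rate = 2 × 6 Hz = 12 Hz.

12 Hz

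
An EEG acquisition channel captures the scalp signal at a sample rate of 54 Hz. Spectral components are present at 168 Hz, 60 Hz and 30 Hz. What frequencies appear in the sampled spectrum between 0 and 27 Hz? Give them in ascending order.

fs/2 = 27 Hz.
168 Hz mod fs = 6 Hz.
6 Hz ≤ fs/2 = 27 Hz, appears at 6 Hz.
60 Hz mod fs = 6 Hz.
6 Hz ≤ fs/2 = 27 Hz, appears at 6 Hz.
30 Hz > fs/2 = 27 Hz, folds to fs − 30 Hz = 24 Hz.
Distinct values: {6 Hz, 24 Hz}.

6 Hz, 24 Hz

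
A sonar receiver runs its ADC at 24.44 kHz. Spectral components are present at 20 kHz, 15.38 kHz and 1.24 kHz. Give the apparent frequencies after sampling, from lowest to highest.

fs/2 = 12.22 kHz.
20 kHz > fs/2 = 12.22 kHz, folds to fs − 20 kHz = 4.44 kHz.
15.38 kHz > fs/2 = 12.22 kHz, folds to fs − 15.38 kHz = 9.06 kHz.
1.24 kHz ≤ fs/2 = 12.22 kHz, passes unchanged.
Distinct values: {1.24 kHz, 4.44 kHz, 9.06 kHz}.

1.24 kHz, 4.44 kHz, 9.06 kHz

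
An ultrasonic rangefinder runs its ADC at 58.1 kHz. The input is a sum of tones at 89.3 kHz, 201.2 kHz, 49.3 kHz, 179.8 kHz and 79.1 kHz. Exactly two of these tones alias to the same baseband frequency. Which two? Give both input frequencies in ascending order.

89.3 kHz, 201.2 kHz

fs/2 = 29.05 kHz.
89.3 kHz mod fs = 31.2 kHz.
31.2 kHz > fs/2 = 29.05 kHz, folds to fs − 31.2 kHz = 26.9 kHz.
201.2 kHz mod fs = 26.9 kHz.
26.9 kHz ≤ fs/2 = 29.05 kHz, appears at 26.9 kHz.
49.3 kHz > fs/2 = 29.05 kHz, folds to fs − 49.3 kHz = 8.8 kHz.
179.8 kHz mod fs = 5.5 kHz.
5.5 kHz ≤ fs/2 = 29.05 kHz, appears at 5.5 kHz.
79.1 kHz mod fs = 21 kHz.
21 kHz ≤ fs/2 = 29.05 kHz, appears at 21 kHz.
89.3 kHz and 201.2 kHz both map to 26.9 kHz.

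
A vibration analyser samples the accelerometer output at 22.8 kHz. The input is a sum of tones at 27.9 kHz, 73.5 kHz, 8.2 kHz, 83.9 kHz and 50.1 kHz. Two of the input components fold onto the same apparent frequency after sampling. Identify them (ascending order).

27.9 kHz, 73.5 kHz

fs/2 = 11.4 kHz.
27.9 kHz mod fs = 5.1 kHz.
5.1 kHz ≤ fs/2 = 11.4 kHz, appears at 5.1 kHz.
73.5 kHz mod fs = 5.1 kHz.
5.1 kHz ≤ fs/2 = 11.4 kHz, appears at 5.1 kHz.
8.2 kHz ≤ fs/2 = 11.4 kHz, passes unchanged.
83.9 kHz mod fs = 15.5 kHz.
15.5 kHz > fs/2 = 11.4 kHz, folds to fs − 15.5 kHz = 7.3 kHz.
50.1 kHz mod fs = 4.5 kHz.
4.5 kHz ≤ fs/2 = 11.4 kHz, appears at 4.5 kHz.
27.9 kHz and 73.5 kHz both map to 5.1 kHz.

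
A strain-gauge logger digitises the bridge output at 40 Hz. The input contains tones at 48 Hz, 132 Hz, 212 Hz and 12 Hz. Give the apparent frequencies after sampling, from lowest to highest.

8 Hz, 12 Hz

fs/2 = 20 Hz.
48 Hz mod fs = 8 Hz.
8 Hz ≤ fs/2 = 20 Hz, appears at 8 Hz.
132 Hz mod fs = 12 Hz.
12 Hz ≤ fs/2 = 20 Hz, appears at 12 Hz.
212 Hz mod fs = 12 Hz.
12 Hz ≤ fs/2 = 20 Hz, appears at 12 Hz.
12 Hz ≤ fs/2 = 20 Hz, passes unchanged.
Distinct values: {8 Hz, 12 Hz}.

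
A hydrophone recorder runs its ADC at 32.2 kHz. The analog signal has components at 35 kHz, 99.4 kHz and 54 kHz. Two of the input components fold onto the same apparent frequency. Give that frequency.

fs/2 = 16.1 kHz.
35 kHz mod fs = 2.8 kHz.
2.8 kHz ≤ fs/2 = 16.1 kHz, appears at 2.8 kHz.
99.4 kHz mod fs = 2.8 kHz.
2.8 kHz ≤ fs/2 = 16.1 kHz, appears at 2.8 kHz.
54 kHz mod fs = 21.8 kHz.
21.8 kHz > fs/2 = 16.1 kHz, folds to fs − 21.8 kHz = 10.4 kHz.
35 kHz and 99.4 kHz both map to 2.8 kHz.

2.8 kHz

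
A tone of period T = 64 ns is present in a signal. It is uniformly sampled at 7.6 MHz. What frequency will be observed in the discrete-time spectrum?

T = 64 ns → f = 1/T = 15.625 MHz.
15.625 MHz mod fs = 0.425 MHz.
0.425 MHz ≤ fs/2 = 3.8 MHz, appears at 0.425 MHz.

0.425 MHz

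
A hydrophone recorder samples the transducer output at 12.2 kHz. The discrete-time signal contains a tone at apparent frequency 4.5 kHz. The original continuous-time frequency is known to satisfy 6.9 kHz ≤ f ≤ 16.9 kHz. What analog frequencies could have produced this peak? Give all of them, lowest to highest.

Frequencies that alias to 4.5 kHz are k·fs ± 4.5 kHz for integer k ≥ 0.
k=0: 4.5 kHz.
k=1: 7.7 kHz, 16.7 kHz.
k=2: 19.9 kHz, 28.9 kHz.
Within [6.9 kHz, 16.9 kHz]: 7.7 kHz, 16.7 kHz.

7.7 kHz, 16.7 kHz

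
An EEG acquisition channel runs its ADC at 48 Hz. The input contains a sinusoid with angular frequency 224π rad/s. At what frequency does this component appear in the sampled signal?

16 Hz

ω = 224π rad/s → f = ω/(2π) = 112 Hz.
112 Hz mod fs = 16 Hz.
16 Hz ≤ fs/2 = 24 Hz, appears at 16 Hz.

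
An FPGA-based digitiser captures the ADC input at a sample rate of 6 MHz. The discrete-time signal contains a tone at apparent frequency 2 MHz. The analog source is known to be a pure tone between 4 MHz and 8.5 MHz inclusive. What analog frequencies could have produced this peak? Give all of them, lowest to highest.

4 MHz, 8 MHz

Frequencies that alias to 2 MHz are k·fs ± 2 MHz for integer k ≥ 0.
k=0: 2 MHz.
k=1: 4 MHz, 8 MHz.
k=2: 10 MHz, 14 MHz.
Within [4 MHz, 8.5 MHz]: 4 MHz, 8 MHz.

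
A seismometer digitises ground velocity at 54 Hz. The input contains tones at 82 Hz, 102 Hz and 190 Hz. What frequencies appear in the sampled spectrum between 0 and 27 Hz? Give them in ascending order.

6 Hz, 26 Hz

fs/2 = 27 Hz.
82 Hz mod fs = 28 Hz.
28 Hz > fs/2 = 27 Hz, folds to fs − 28 Hz = 26 Hz.
102 Hz mod fs = 48 Hz.
48 Hz > fs/2 = 27 Hz, folds to fs − 48 Hz = 6 Hz.
190 Hz mod fs = 28 Hz.
28 Hz > fs/2 = 27 Hz, folds to fs − 28 Hz = 26 Hz.
Distinct values: {6 Hz, 26 Hz}.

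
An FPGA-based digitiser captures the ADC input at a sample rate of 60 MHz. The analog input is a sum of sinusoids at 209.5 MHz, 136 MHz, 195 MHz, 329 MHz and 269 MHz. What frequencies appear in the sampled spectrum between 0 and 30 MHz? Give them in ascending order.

fs/2 = 30 MHz.
209.5 MHz mod fs = 29.5 MHz.
29.5 MHz ≤ fs/2 = 30 MHz, appears at 29.5 MHz.
136 MHz mod fs = 16 MHz.
16 MHz ≤ fs/2 = 30 MHz, appears at 16 MHz.
195 MHz mod fs = 15 MHz.
15 MHz ≤ fs/2 = 30 MHz, appears at 15 MHz.
329 MHz mod fs = 29 MHz.
29 MHz ≤ fs/2 = 30 MHz, appears at 29 MHz.
269 MHz mod fs = 29 MHz.
29 MHz ≤ fs/2 = 30 MHz, appears at 29 MHz.
Distinct values: {15 MHz, 16 MHz, 29 MHz, 29.5 MHz}.

15 MHz, 16 MHz, 29 MHz, 29.5 MHz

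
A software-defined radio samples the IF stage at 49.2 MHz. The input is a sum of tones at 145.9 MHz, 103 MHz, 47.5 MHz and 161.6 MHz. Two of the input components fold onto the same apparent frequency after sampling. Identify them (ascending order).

fs/2 = 24.6 MHz.
145.9 MHz mod fs = 47.5 MHz.
47.5 MHz > fs/2 = 24.6 MHz, folds to fs − 47.5 MHz = 1.7 MHz.
103 MHz mod fs = 4.6 MHz.
4.6 MHz ≤ fs/2 = 24.6 MHz, appears at 4.6 MHz.
47.5 MHz > fs/2 = 24.6 MHz, folds to fs − 47.5 MHz = 1.7 MHz.
161.6 MHz mod fs = 14 MHz.
14 MHz ≤ fs/2 = 24.6 MHz, appears at 14 MHz.
47.5 MHz and 145.9 MHz both map to 1.7 MHz.

47.5 MHz, 145.9 MHz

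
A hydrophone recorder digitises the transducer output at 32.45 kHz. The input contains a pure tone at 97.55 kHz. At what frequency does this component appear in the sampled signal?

0.2 kHz

97.55 kHz mod fs = 0.2 kHz.
0.2 kHz ≤ fs/2 = 16.225 kHz, appears at 0.2 kHz.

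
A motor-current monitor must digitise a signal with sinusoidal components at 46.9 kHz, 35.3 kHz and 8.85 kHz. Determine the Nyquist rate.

Highest-frequency component: 46.9 kHz.
Nyquist rate = 2 × 46.9 kHz = 93.8 kHz.

93.8 kHz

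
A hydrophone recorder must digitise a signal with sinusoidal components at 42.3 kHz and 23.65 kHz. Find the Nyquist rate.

Highest-frequency component: 42.3 kHz.
Nyquist rate = 2 × 42.3 kHz = 84.6 kHz.

84.6 kHz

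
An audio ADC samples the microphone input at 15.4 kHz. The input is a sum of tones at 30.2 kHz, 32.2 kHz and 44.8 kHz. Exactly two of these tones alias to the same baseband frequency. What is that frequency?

fs/2 = 7.7 kHz.
30.2 kHz mod fs = 14.8 kHz.
14.8 kHz > fs/2 = 7.7 kHz, folds to fs − 14.8 kHz = 0.6 kHz.
32.2 kHz mod fs = 1.4 kHz.
1.4 kHz ≤ fs/2 = 7.7 kHz, appears at 1.4 kHz.
44.8 kHz mod fs = 14 kHz.
14 kHz > fs/2 = 7.7 kHz, folds to fs − 14 kHz = 1.4 kHz.
32.2 kHz and 44.8 kHz both map to 1.4 kHz.

1.4 kHz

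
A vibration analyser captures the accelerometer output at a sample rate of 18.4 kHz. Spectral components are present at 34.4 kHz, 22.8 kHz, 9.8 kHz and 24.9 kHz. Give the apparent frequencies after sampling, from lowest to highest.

fs/2 = 9.2 kHz.
34.4 kHz mod fs = 16 kHz.
16 kHz > fs/2 = 9.2 kHz, folds to fs − 16 kHz = 2.4 kHz.
22.8 kHz mod fs = 4.4 kHz.
4.4 kHz ≤ fs/2 = 9.2 kHz, appears at 4.4 kHz.
9.8 kHz > fs/2 = 9.2 kHz, folds to fs − 9.8 kHz = 8.6 kHz.
24.9 kHz mod fs = 6.5 kHz.
6.5 kHz ≤ fs/2 = 9.2 kHz, appears at 6.5 kHz.
Distinct values: {2.4 kHz, 4.4 kHz, 6.5 kHz, 8.6 kHz}.

2.4 kHz, 4.4 kHz, 6.5 kHz, 8.6 kHz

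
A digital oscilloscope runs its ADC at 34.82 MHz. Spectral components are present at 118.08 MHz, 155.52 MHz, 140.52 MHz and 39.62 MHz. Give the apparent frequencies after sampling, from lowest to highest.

fs/2 = 17.41 MHz.
118.08 MHz mod fs = 13.62 MHz.
13.62 MHz ≤ fs/2 = 17.41 MHz, appears at 13.62 MHz.
155.52 MHz mod fs = 16.24 MHz.
16.24 MHz ≤ fs/2 = 17.41 MHz, appears at 16.24 MHz.
140.52 MHz mod fs = 1.24 MHz.
1.24 MHz ≤ fs/2 = 17.41 MHz, appears at 1.24 MHz.
39.62 MHz mod fs = 4.8 MHz.
4.8 MHz ≤ fs/2 = 17.41 MHz, appears at 4.8 MHz.
Distinct values: {1.24 MHz, 4.8 MHz, 13.62 MHz, 16.24 MHz}.

1.24 MHz, 4.8 MHz, 13.62 MHz, 16.24 MHz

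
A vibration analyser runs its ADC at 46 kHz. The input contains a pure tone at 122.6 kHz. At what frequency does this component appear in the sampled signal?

122.6 kHz mod fs = 30.6 kHz.
30.6 kHz > fs/2 = 23 kHz, folds to fs − 30.6 kHz = 15.4 kHz.

15.4 kHz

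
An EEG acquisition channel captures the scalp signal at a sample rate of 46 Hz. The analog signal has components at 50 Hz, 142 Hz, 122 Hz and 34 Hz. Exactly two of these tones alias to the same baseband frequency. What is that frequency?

fs/2 = 23 Hz.
50 Hz mod fs = 4 Hz.
4 Hz ≤ fs/2 = 23 Hz, appears at 4 Hz.
142 Hz mod fs = 4 Hz.
4 Hz ≤ fs/2 = 23 Hz, appears at 4 Hz.
122 Hz mod fs = 30 Hz.
30 Hz > fs/2 = 23 Hz, folds to fs − 30 Hz = 16 Hz.
34 Hz > fs/2 = 23 Hz, folds to fs − 34 Hz = 12 Hz.
50 Hz and 142 Hz both map to 4 Hz.

4 Hz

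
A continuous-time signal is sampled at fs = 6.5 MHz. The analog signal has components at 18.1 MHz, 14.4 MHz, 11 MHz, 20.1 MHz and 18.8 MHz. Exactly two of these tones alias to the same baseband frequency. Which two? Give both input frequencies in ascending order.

14.4 MHz, 18.1 MHz

fs/2 = 3.25 MHz.
18.1 MHz mod fs = 5.1 MHz.
5.1 MHz > fs/2 = 3.25 MHz, folds to fs − 5.1 MHz = 1.4 MHz.
14.4 MHz mod fs = 1.4 MHz.
1.4 MHz ≤ fs/2 = 3.25 MHz, appears at 1.4 MHz.
11 MHz mod fs = 4.5 MHz.
4.5 MHz > fs/2 = 3.25 MHz, folds to fs − 4.5 MHz = 2 MHz.
20.1 MHz mod fs = 0.6 MHz.
0.6 MHz ≤ fs/2 = 3.25 MHz, appears at 0.6 MHz.
18.8 MHz mod fs = 5.8 MHz.
5.8 MHz > fs/2 = 3.25 MHz, folds to fs − 5.8 MHz = 0.7 MHz.
14.4 MHz and 18.1 MHz both map to 1.4 MHz.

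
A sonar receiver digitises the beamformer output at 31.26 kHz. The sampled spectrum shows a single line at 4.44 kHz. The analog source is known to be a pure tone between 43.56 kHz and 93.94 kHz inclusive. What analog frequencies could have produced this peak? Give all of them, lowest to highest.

Frequencies that alias to 4.44 kHz are k·fs ± 4.44 kHz for integer k ≥ 0.
k=0: 4.44 kHz.
k=1: 26.82 kHz, 35.7 kHz.
k=2: 58.08 kHz, 66.96 kHz.
k=3: 89.34 kHz, 98.22 kHz.
k=4: 120.6 kHz, 129.48 kHz.
Within [43.56 kHz, 93.94 kHz]: 58.08 kHz, 66.96 kHz, 89.34 kHz.

58.08 kHz, 66.96 kHz, 89.34 kHz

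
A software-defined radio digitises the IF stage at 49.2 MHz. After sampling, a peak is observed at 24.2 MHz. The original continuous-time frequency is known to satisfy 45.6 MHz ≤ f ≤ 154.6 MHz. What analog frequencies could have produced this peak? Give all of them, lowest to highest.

73.4 MHz, 74.2 MHz, 122.6 MHz, 123.4 MHz

Frequencies that alias to 24.2 MHz are k·fs ± 24.2 MHz for integer k ≥ 0.
k=0: 24.2 MHz.
k=1: 25 MHz, 73.4 MHz.
k=2: 74.2 MHz, 122.6 MHz.
k=3: 123.4 MHz, 171.8 MHz.
k=4: 172.6 MHz, 221 MHz.
Within [45.6 MHz, 154.6 MHz]: 73.4 MHz, 74.2 MHz, 122.6 MHz, 123.4 MHz.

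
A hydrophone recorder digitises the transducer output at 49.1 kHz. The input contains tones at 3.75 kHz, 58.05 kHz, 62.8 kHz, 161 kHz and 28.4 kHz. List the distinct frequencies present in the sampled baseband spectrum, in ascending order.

3.75 kHz, 8.95 kHz, 13.7 kHz, 20.7 kHz

fs/2 = 24.55 kHz.
3.75 kHz ≤ fs/2 = 24.55 kHz, passes unchanged.
58.05 kHz mod fs = 8.95 kHz.
8.95 kHz ≤ fs/2 = 24.55 kHz, appears at 8.95 kHz.
62.8 kHz mod fs = 13.7 kHz.
13.7 kHz ≤ fs/2 = 24.55 kHz, appears at 13.7 kHz.
161 kHz mod fs = 13.7 kHz.
13.7 kHz ≤ fs/2 = 24.55 kHz, appears at 13.7 kHz.
28.4 kHz > fs/2 = 24.55 kHz, folds to fs − 28.4 kHz = 20.7 kHz.
Distinct values: {3.75 kHz, 8.95 kHz, 13.7 kHz, 20.7 kHz}.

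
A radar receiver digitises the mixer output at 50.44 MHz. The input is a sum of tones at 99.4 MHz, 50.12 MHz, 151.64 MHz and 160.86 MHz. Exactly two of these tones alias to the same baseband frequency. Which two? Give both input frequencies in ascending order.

fs/2 = 25.22 MHz.
99.4 MHz mod fs = 48.96 MHz.
48.96 MHz > fs/2 = 25.22 MHz, folds to fs − 48.96 MHz = 1.48 MHz.
50.12 MHz > fs/2 = 25.22 MHz, folds to fs − 50.12 MHz = 0.32 MHz.
151.64 MHz mod fs = 0.32 MHz.
0.32 MHz ≤ fs/2 = 25.22 MHz, appears at 0.32 MHz.
160.86 MHz mod fs = 9.54 MHz.
9.54 MHz ≤ fs/2 = 25.22 MHz, appears at 9.54 MHz.
50.12 MHz and 151.64 MHz both map to 0.32 MHz.

50.12 MHz, 151.64 MHz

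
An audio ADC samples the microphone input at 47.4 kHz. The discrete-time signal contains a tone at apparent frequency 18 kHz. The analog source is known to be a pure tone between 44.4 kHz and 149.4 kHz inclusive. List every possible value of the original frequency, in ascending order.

65.4 kHz, 76.8 kHz, 112.8 kHz, 124.2 kHz

Frequencies that alias to 18 kHz are k·fs ± 18 kHz for integer k ≥ 0.
k=0: 18 kHz.
k=1: 29.4 kHz, 65.4 kHz.
k=2: 76.8 kHz, 112.8 kHz.
k=3: 124.2 kHz, 160.2 kHz.
k=4: 171.6 kHz, 207.6 kHz.
Within [44.4 kHz, 149.4 kHz]: 65.4 kHz, 76.8 kHz, 112.8 kHz, 124.2 kHz.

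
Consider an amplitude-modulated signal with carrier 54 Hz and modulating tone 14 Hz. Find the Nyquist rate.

AM sidebands sit at fc ± fm = 40 Hz and 68 Hz.
Highest-frequency component: 68 Hz.
Nyquist rate = 2 × 68 Hz = 136 Hz.

136 Hz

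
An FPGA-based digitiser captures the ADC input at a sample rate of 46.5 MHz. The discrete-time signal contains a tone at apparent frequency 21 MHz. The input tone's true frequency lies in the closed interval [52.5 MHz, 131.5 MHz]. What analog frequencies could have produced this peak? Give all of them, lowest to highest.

Frequencies that alias to 21 MHz are k·fs ± 21 MHz for integer k ≥ 0.
k=0: 21 MHz.
k=1: 25.5 MHz, 67.5 MHz.
k=2: 72 MHz, 114 MHz.
k=3: 118.5 MHz, 160.5 MHz.
k=4: 165 MHz, 207 MHz.
Within [52.5 MHz, 131.5 MHz]: 67.5 MHz, 72 MHz, 114 MHz, 118.5 MHz.

67.5 MHz, 72 MHz, 114 MHz, 118.5 MHz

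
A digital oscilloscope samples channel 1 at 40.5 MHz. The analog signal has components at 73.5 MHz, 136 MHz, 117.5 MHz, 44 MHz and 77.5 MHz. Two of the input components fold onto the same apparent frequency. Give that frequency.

fs/2 = 20.25 MHz.
73.5 MHz mod fs = 33 MHz.
33 MHz > fs/2 = 20.25 MHz, folds to fs − 33 MHz = 7.5 MHz.
136 MHz mod fs = 14.5 MHz.
14.5 MHz ≤ fs/2 = 20.25 MHz, appears at 14.5 MHz.
117.5 MHz mod fs = 36.5 MHz.
36.5 MHz > fs/2 = 20.25 MHz, folds to fs − 36.5 MHz = 4 MHz.
44 MHz mod fs = 3.5 MHz.
3.5 MHz ≤ fs/2 = 20.25 MHz, appears at 3.5 MHz.
77.5 MHz mod fs = 37 MHz.
37 MHz > fs/2 = 20.25 MHz, folds to fs − 37 MHz = 3.5 MHz.
44 MHz and 77.5 MHz both map to 3.5 MHz.

3.5 MHz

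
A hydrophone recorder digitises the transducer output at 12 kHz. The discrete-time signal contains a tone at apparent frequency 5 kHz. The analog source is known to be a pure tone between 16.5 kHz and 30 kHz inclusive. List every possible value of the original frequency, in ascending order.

Frequencies that alias to 5 kHz are k·fs ± 5 kHz for integer k ≥ 0.
k=0: 5 kHz.
k=1: 7 kHz, 17 kHz.
k=2: 19 kHz, 29 kHz.
k=3: 31 kHz, 41 kHz.
Within [16.5 kHz, 30 kHz]: 17 kHz, 19 kHz, 29 kHz.

17 kHz, 19 kHz, 29 kHz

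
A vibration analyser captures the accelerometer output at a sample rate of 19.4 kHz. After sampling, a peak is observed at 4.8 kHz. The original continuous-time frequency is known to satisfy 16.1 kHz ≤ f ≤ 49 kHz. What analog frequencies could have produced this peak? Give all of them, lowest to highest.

Frequencies that alias to 4.8 kHz are k·fs ± 4.8 kHz for integer k ≥ 0.
k=0: 4.8 kHz.
k=1: 14.6 kHz, 24.2 kHz.
k=2: 34 kHz, 43.6 kHz.
k=3: 53.4 kHz, 63 kHz.
Within [16.1 kHz, 49 kHz]: 24.2 kHz, 34 kHz, 43.6 kHz.

24.2 kHz, 34 kHz, 43.6 kHz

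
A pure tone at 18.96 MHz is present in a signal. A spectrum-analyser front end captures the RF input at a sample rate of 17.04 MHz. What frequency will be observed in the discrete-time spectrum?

1.92 MHz

18.96 MHz mod fs = 1.92 MHz.
1.92 MHz ≤ fs/2 = 8.52 MHz, appears at 1.92 MHz.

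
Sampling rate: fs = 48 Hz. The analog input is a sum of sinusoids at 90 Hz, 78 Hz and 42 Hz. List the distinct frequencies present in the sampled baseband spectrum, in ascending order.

6 Hz, 18 Hz

fs/2 = 24 Hz.
90 Hz mod fs = 42 Hz.
42 Hz > fs/2 = 24 Hz, folds to fs − 42 Hz = 6 Hz.
78 Hz mod fs = 30 Hz.
30 Hz > fs/2 = 24 Hz, folds to fs − 30 Hz = 18 Hz.
42 Hz > fs/2 = 24 Hz, folds to fs − 42 Hz = 6 Hz.
Distinct values: {6 Hz, 18 Hz}.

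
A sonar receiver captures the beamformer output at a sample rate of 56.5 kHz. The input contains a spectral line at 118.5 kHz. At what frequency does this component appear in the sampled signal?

5.5 kHz

118.5 kHz mod fs = 5.5 kHz.
5.5 kHz ≤ fs/2 = 28.25 kHz, appears at 5.5 kHz.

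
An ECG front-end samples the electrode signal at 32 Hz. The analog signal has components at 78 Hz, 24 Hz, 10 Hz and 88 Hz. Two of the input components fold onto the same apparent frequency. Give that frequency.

8 Hz

fs/2 = 16 Hz.
78 Hz mod fs = 14 Hz.
14 Hz ≤ fs/2 = 16 Hz, appears at 14 Hz.
24 Hz > fs/2 = 16 Hz, folds to fs − 24 Hz = 8 Hz.
10 Hz ≤ fs/2 = 16 Hz, passes unchanged.
88 Hz mod fs = 24 Hz.
24 Hz > fs/2 = 16 Hz, folds to fs − 24 Hz = 8 Hz.
24 Hz and 88 Hz both map to 8 Hz.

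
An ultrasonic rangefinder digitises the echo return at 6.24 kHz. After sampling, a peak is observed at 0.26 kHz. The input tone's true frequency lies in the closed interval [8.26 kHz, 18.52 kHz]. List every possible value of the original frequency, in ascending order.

Frequencies that alias to 0.26 kHz are k·fs ± 0.26 kHz for integer k ≥ 0.
k=0: 0.26 kHz.
k=1: 5.98 kHz, 6.5 kHz.
k=2: 12.22 kHz, 12.74 kHz.
k=3: 18.46 kHz, 18.98 kHz.
k=4: 24.7 kHz, 25.22 kHz.
Within [8.26 kHz, 18.52 kHz]: 12.22 kHz, 12.74 kHz, 18.46 kHz.

12.22 kHz, 12.74 kHz, 18.46 kHz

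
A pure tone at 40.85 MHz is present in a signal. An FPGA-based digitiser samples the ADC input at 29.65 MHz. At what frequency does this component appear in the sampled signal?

40.85 MHz mod fs = 11.2 MHz.
11.2 MHz ≤ fs/2 = 14.825 MHz, appears at 11.2 MHz.

11.2 MHz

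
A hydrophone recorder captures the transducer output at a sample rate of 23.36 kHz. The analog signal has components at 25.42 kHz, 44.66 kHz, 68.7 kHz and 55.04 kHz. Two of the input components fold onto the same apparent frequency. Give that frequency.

fs/2 = 11.68 kHz.
25.42 kHz mod fs = 2.06 kHz.
2.06 kHz ≤ fs/2 = 11.68 kHz, appears at 2.06 kHz.
44.66 kHz mod fs = 21.3 kHz.
21.3 kHz > fs/2 = 11.68 kHz, folds to fs − 21.3 kHz = 2.06 kHz.
68.7 kHz mod fs = 21.98 kHz.
21.98 kHz > fs/2 = 11.68 kHz, folds to fs − 21.98 kHz = 1.38 kHz.
55.04 kHz mod fs = 8.32 kHz.
8.32 kHz ≤ fs/2 = 11.68 kHz, appears at 8.32 kHz.
25.42 kHz and 44.66 kHz both map to 2.06 kHz.

2.06 kHz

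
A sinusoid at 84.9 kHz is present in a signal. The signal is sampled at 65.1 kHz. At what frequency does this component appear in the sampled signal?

19.8 kHz

84.9 kHz mod fs = 19.8 kHz.
19.8 kHz ≤ fs/2 = 32.55 kHz, appears at 19.8 kHz.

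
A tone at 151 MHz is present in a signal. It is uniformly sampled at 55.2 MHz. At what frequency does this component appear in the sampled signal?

151 MHz mod fs = 40.6 MHz.
40.6 MHz > fs/2 = 27.6 MHz, folds to fs − 40.6 MHz = 14.6 MHz.

14.6 MHz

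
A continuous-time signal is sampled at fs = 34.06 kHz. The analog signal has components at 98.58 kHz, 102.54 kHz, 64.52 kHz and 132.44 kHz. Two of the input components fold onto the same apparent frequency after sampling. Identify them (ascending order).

fs/2 = 17.03 kHz.
98.58 kHz mod fs = 30.46 kHz.
30.46 kHz > fs/2 = 17.03 kHz, folds to fs − 30.46 kHz = 3.6 kHz.
102.54 kHz mod fs = 0.36 kHz.
0.36 kHz ≤ fs/2 = 17.03 kHz, appears at 0.36 kHz.
64.52 kHz mod fs = 30.46 kHz.
30.46 kHz > fs/2 = 17.03 kHz, folds to fs − 30.46 kHz = 3.6 kHz.
132.44 kHz mod fs = 30.26 kHz.
30.26 kHz > fs/2 = 17.03 kHz, folds to fs − 30.26 kHz = 3.8 kHz.
64.52 kHz and 98.58 kHz both map to 3.6 kHz.

64.52 kHz, 98.58 kHz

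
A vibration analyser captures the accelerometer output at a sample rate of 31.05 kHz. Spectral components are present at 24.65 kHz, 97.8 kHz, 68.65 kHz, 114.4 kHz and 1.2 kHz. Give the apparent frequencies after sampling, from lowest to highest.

1.2 kHz, 4.65 kHz, 6.4 kHz, 6.55 kHz, 9.8 kHz

fs/2 = 15.525 kHz.
24.65 kHz > fs/2 = 15.525 kHz, folds to fs − 24.65 kHz = 6.4 kHz.
97.8 kHz mod fs = 4.65 kHz.
4.65 kHz ≤ fs/2 = 15.525 kHz, appears at 4.65 kHz.
68.65 kHz mod fs = 6.55 kHz.
6.55 kHz ≤ fs/2 = 15.525 kHz, appears at 6.55 kHz.
114.4 kHz mod fs = 21.25 kHz.
21.25 kHz > fs/2 = 15.525 kHz, folds to fs − 21.25 kHz = 9.8 kHz.
1.2 kHz ≤ fs/2 = 15.525 kHz, passes unchanged.
Distinct values: {1.2 kHz, 4.65 kHz, 6.4 kHz, 6.55 kHz, 9.8 kHz}.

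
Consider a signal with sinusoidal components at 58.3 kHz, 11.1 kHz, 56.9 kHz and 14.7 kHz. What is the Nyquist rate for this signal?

116.6 kHz

Highest-frequency component: 58.3 kHz.
Nyquist rate = 2 × 58.3 kHz = 116.6 kHz.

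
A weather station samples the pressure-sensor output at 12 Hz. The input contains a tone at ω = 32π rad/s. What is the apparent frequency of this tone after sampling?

4 Hz

ω = 32π rad/s → f = ω/(2π) = 16 Hz.
16 Hz mod fs = 4 Hz.
4 Hz ≤ fs/2 = 6 Hz, appears at 4 Hz.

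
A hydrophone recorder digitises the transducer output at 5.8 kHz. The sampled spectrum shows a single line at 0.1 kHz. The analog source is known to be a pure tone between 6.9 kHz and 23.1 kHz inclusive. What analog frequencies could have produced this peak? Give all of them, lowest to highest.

Frequencies that alias to 0.1 kHz are k·fs ± 0.1 kHz for integer k ≥ 0.
k=0: 0.1 kHz.
k=1: 5.7 kHz, 5.9 kHz.
k=2: 11.5 kHz, 11.7 kHz.
k=3: 17.3 kHz, 17.5 kHz.
k=4: 23.1 kHz, 23.3 kHz.
k=5: 28.9 kHz, 29.1 kHz.
Within [6.9 kHz, 23.1 kHz]: 11.5 kHz, 11.7 kHz, 17.3 kHz, 17.5 kHz, 23.1 kHz.

11.5 kHz, 11.7 kHz, 17.3 kHz, 17.5 kHz, 23.1 kHz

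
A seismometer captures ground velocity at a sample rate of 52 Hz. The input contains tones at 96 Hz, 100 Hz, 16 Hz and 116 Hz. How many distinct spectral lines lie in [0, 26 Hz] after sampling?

4

fs/2 = 26 Hz.
96 Hz mod fs = 44 Hz.
44 Hz > fs/2 = 26 Hz, folds to fs − 44 Hz = 8 Hz.
100 Hz mod fs = 48 Hz.
48 Hz > fs/2 = 26 Hz, folds to fs − 48 Hz = 4 Hz.
16 Hz ≤ fs/2 = 26 Hz, passes unchanged.
116 Hz mod fs = 12 Hz.
12 Hz ≤ fs/2 = 26 Hz, appears at 12 Hz.
Distinct values: {4 Hz, 8 Hz, 12 Hz, 16 Hz} → 4.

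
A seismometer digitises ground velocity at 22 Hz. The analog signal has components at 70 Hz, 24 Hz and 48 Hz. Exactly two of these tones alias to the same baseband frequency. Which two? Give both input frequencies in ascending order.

48 Hz, 70 Hz

fs/2 = 11 Hz.
70 Hz mod fs = 4 Hz.
4 Hz ≤ fs/2 = 11 Hz, appears at 4 Hz.
24 Hz mod fs = 2 Hz.
2 Hz ≤ fs/2 = 11 Hz, appears at 2 Hz.
48 Hz mod fs = 4 Hz.
4 Hz ≤ fs/2 = 11 Hz, appears at 4 Hz.
48 Hz and 70 Hz both map to 4 Hz.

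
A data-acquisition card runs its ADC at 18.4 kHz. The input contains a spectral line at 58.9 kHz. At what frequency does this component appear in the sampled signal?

3.7 kHz

58.9 kHz mod fs = 3.7 kHz.
3.7 kHz ≤ fs/2 = 9.2 kHz, appears at 3.7 kHz.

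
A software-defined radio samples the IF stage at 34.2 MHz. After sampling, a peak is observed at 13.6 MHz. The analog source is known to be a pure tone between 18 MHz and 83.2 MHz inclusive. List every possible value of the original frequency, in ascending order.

Frequencies that alias to 13.6 MHz are k·fs ± 13.6 MHz for integer k ≥ 0.
k=0: 13.6 MHz.
k=1: 20.6 MHz, 47.8 MHz.
k=2: 54.8 MHz, 82 MHz.
k=3: 89 MHz, 116.2 MHz.
Within [18 MHz, 83.2 MHz]: 20.6 MHz, 47.8 MHz, 54.8 MHz, 82 MHz.

20.6 MHz, 47.8 MHz, 54.8 MHz, 82 MHz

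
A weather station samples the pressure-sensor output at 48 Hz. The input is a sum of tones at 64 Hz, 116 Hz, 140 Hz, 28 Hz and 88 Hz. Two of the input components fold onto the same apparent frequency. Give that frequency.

20 Hz

fs/2 = 24 Hz.
64 Hz mod fs = 16 Hz.
16 Hz ≤ fs/2 = 24 Hz, appears at 16 Hz.
116 Hz mod fs = 20 Hz.
20 Hz ≤ fs/2 = 24 Hz, appears at 20 Hz.
140 Hz mod fs = 44 Hz.
44 Hz > fs/2 = 24 Hz, folds to fs − 44 Hz = 4 Hz.
28 Hz > fs/2 = 24 Hz, folds to fs − 28 Hz = 20 Hz.
88 Hz mod fs = 40 Hz.
40 Hz > fs/2 = 24 Hz, folds to fs − 40 Hz = 8 Hz.
28 Hz and 116 Hz both map to 20 Hz.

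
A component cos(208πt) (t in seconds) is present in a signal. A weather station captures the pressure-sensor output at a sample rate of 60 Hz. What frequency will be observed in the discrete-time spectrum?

16 Hz

ω = 208π rad/s → f = ω/(2π) = 104 Hz.
104 Hz mod fs = 44 Hz.
44 Hz > fs/2 = 30 Hz, folds to fs − 44 Hz = 16 Hz.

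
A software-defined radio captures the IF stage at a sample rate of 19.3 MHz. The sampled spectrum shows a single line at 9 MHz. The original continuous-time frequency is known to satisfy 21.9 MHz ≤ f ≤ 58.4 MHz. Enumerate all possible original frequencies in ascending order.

Frequencies that alias to 9 MHz are k·fs ± 9 MHz for integer k ≥ 0.
k=0: 9 MHz.
k=1: 10.3 MHz, 28.3 MHz.
k=2: 29.6 MHz, 47.6 MHz.
k=3: 48.9 MHz, 66.9 MHz.
k=4: 68.2 MHz, 86.2 MHz.
Within [21.9 MHz, 58.4 MHz]: 28.3 MHz, 29.6 MHz, 47.6 MHz, 48.9 MHz.

28.3 MHz, 29.6 MHz, 47.6 MHz, 48.9 MHz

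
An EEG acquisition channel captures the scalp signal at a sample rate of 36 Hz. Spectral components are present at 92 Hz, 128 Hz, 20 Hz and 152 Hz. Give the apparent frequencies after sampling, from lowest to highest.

8 Hz, 16 Hz

fs/2 = 18 Hz.
92 Hz mod fs = 20 Hz.
20 Hz > fs/2 = 18 Hz, folds to fs − 20 Hz = 16 Hz.
128 Hz mod fs = 20 Hz.
20 Hz > fs/2 = 18 Hz, folds to fs − 20 Hz = 16 Hz.
20 Hz > fs/2 = 18 Hz, folds to fs − 20 Hz = 16 Hz.
152 Hz mod fs = 8 Hz.
8 Hz ≤ fs/2 = 18 Hz, appears at 8 Hz.
Distinct values: {8 Hz, 16 Hz}.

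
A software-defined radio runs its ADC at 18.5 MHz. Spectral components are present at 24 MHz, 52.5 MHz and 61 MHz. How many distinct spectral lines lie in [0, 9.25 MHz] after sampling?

fs/2 = 9.25 MHz.
24 MHz mod fs = 5.5 MHz.
5.5 MHz ≤ fs/2 = 9.25 MHz, appears at 5.5 MHz.
52.5 MHz mod fs = 15.5 MHz.
15.5 MHz > fs/2 = 9.25 MHz, folds to fs − 15.5 MHz = 3 MHz.
61 MHz mod fs = 5.5 MHz.
5.5 MHz ≤ fs/2 = 9.25 MHz, appears at 5.5 MHz.
Distinct values: {3 MHz, 5.5 MHz} → 2.

2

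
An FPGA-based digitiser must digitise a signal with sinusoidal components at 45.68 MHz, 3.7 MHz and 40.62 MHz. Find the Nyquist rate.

91.36 MHz

Highest-frequency component: 45.68 MHz.
Nyquist rate = 2 × 45.68 MHz = 91.36 MHz.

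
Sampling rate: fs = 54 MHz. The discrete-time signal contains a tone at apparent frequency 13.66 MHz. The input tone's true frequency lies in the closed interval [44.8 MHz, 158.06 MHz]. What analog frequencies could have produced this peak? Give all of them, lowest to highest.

Frequencies that alias to 13.66 MHz are k·fs ± 13.66 MHz for integer k ≥ 0.
k=0: 13.66 MHz.
k=1: 40.34 MHz, 67.66 MHz.
k=2: 94.34 MHz, 121.66 MHz.
k=3: 148.34 MHz, 175.66 MHz.
k=4: 202.34 MHz, 229.66 MHz.
Within [44.8 MHz, 158.06 MHz]: 67.66 MHz, 94.34 MHz, 121.66 MHz, 148.34 MHz.

67.66 MHz, 94.34 MHz, 121.66 MHz, 148.34 MHz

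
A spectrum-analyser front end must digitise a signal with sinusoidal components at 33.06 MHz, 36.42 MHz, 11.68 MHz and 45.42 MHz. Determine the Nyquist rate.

Highest-frequency component: 45.42 MHz.
Nyquist rate = 2 × 45.42 MHz = 90.84 MHz.

90.84 MHz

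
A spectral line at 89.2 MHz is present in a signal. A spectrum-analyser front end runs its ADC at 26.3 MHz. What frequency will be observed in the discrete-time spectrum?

89.2 MHz mod fs = 10.3 MHz.
10.3 MHz ≤ fs/2 = 13.15 MHz, appears at 10.3 MHz.

10.3 MHz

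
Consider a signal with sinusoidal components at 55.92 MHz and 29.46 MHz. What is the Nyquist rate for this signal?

Highest-frequency component: 55.92 MHz.
Nyquist rate = 2 × 55.92 MHz = 111.84 MHz.

111.84 MHz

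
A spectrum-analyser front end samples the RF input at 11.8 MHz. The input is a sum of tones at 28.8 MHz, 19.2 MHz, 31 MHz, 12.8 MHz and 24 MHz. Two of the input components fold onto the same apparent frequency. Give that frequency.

fs/2 = 5.9 MHz.
28.8 MHz mod fs = 5.2 MHz.
5.2 MHz ≤ fs/2 = 5.9 MHz, appears at 5.2 MHz.
19.2 MHz mod fs = 7.4 MHz.
7.4 MHz > fs/2 = 5.9 MHz, folds to fs − 7.4 MHz = 4.4 MHz.
31 MHz mod fs = 7.4 MHz.
7.4 MHz > fs/2 = 5.9 MHz, folds to fs − 7.4 MHz = 4.4 MHz.
12.8 MHz mod fs = 1 MHz.
1 MHz ≤ fs/2 = 5.9 MHz, appears at 1 MHz.
24 MHz mod fs = 0.4 MHz.
0.4 MHz ≤ fs/2 = 5.9 MHz, appears at 0.4 MHz.
19.2 MHz and 31 MHz both map to 4.4 MHz.

4.4 MHz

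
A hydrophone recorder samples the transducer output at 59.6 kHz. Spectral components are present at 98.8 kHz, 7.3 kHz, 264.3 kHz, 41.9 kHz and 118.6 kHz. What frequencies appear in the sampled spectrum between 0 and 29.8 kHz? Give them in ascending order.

0.6 kHz, 7.3 kHz, 17.7 kHz, 20.4 kHz, 25.9 kHz

fs/2 = 29.8 kHz.
98.8 kHz mod fs = 39.2 kHz.
39.2 kHz > fs/2 = 29.8 kHz, folds to fs − 39.2 kHz = 20.4 kHz.
7.3 kHz ≤ fs/2 = 29.8 kHz, passes unchanged.
264.3 kHz mod fs = 25.9 kHz.
25.9 kHz ≤ fs/2 = 29.8 kHz, appears at 25.9 kHz.
41.9 kHz > fs/2 = 29.8 kHz, folds to fs − 41.9 kHz = 17.7 kHz.
118.6 kHz mod fs = 59 kHz.
59 kHz > fs/2 = 29.8 kHz, folds to fs − 59 kHz = 0.6 kHz.
Distinct values: {0.6 kHz, 7.3 kHz, 17.7 kHz, 20.4 kHz, 25.9 kHz}.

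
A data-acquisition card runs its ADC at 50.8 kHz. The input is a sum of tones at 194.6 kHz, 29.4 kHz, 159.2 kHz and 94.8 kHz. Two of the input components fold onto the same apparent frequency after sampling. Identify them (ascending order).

fs/2 = 25.4 kHz.
194.6 kHz mod fs = 42.2 kHz.
42.2 kHz > fs/2 = 25.4 kHz, folds to fs − 42.2 kHz = 8.6 kHz.
29.4 kHz > fs/2 = 25.4 kHz, folds to fs − 29.4 kHz = 21.4 kHz.
159.2 kHz mod fs = 6.8 kHz.
6.8 kHz ≤ fs/2 = 25.4 kHz, appears at 6.8 kHz.
94.8 kHz mod fs = 44 kHz.
44 kHz > fs/2 = 25.4 kHz, folds to fs − 44 kHz = 6.8 kHz.
94.8 kHz and 159.2 kHz both map to 6.8 kHz.

94.8 kHz, 159.2 kHz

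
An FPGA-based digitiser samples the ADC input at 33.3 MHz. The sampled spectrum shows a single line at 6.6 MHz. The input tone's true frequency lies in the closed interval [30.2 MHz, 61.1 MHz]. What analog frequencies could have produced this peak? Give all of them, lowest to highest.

39.9 MHz, 60 MHz

Frequencies that alias to 6.6 MHz are k·fs ± 6.6 MHz for integer k ≥ 0.
k=0: 6.6 MHz.
k=1: 26.7 MHz, 39.9 MHz.
k=2: 60 MHz, 73.2 MHz.
k=3: 93.3 MHz, 106.5 MHz.
Within [30.2 MHz, 61.1 MHz]: 39.9 MHz, 60 MHz.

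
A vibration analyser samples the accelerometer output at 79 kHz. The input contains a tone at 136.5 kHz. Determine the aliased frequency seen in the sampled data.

21.5 kHz

136.5 kHz mod fs = 57.5 kHz.
57.5 kHz > fs/2 = 39.5 kHz, folds to fs − 57.5 kHz = 21.5 kHz.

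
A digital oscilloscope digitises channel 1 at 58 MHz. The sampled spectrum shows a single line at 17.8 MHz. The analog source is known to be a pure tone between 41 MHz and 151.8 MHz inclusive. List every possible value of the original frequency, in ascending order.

Frequencies that alias to 17.8 MHz are k·fs ± 17.8 MHz for integer k ≥ 0.
k=0: 17.8 MHz.
k=1: 40.2 MHz, 75.8 MHz.
k=2: 98.2 MHz, 133.8 MHz.
k=3: 156.2 MHz, 191.8 MHz.
Within [41 MHz, 151.8 MHz]: 75.8 MHz, 98.2 MHz, 133.8 MHz.

75.8 MHz, 98.2 MHz, 133.8 MHz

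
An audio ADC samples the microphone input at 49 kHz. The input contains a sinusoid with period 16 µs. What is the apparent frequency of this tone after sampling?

13.5 kHz

T = 16 µs → f = 1/T = 62.5 kHz.
62.5 kHz mod fs = 13.5 kHz.
13.5 kHz ≤ fs/2 = 24.5 kHz, appears at 13.5 kHz.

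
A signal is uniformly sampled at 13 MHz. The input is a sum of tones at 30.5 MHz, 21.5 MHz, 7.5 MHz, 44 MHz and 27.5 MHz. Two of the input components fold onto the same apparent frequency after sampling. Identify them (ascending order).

21.5 MHz, 30.5 MHz

fs/2 = 6.5 MHz.
30.5 MHz mod fs = 4.5 MHz.
4.5 MHz ≤ fs/2 = 6.5 MHz, appears at 4.5 MHz.
21.5 MHz mod fs = 8.5 MHz.
8.5 MHz > fs/2 = 6.5 MHz, folds to fs − 8.5 MHz = 4.5 MHz.
7.5 MHz > fs/2 = 6.5 MHz, folds to fs − 7.5 MHz = 5.5 MHz.
44 MHz mod fs = 5 MHz.
5 MHz ≤ fs/2 = 6.5 MHz, appears at 5 MHz.
27.5 MHz mod fs = 1.5 MHz.
1.5 MHz ≤ fs/2 = 6.5 MHz, appears at 1.5 MHz.
21.5 MHz and 30.5 MHz both map to 4.5 MHz.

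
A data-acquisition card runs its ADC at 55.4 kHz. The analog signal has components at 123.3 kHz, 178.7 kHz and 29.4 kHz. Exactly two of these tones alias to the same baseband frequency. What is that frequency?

12.5 kHz

fs/2 = 27.7 kHz.
123.3 kHz mod fs = 12.5 kHz.
12.5 kHz ≤ fs/2 = 27.7 kHz, appears at 12.5 kHz.
178.7 kHz mod fs = 12.5 kHz.
12.5 kHz ≤ fs/2 = 27.7 kHz, appears at 12.5 kHz.
29.4 kHz > fs/2 = 27.7 kHz, folds to fs − 29.4 kHz = 26 kHz.
123.3 kHz and 178.7 kHz both map to 12.5 kHz.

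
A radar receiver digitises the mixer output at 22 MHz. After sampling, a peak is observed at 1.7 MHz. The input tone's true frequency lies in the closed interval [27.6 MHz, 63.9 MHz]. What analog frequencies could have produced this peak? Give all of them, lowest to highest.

Frequencies that alias to 1.7 MHz are k·fs ± 1.7 MHz for integer k ≥ 0.
k=0: 1.7 MHz.
k=1: 20.3 MHz, 23.7 MHz.
k=2: 42.3 MHz, 45.7 MHz.
k=3: 64.3 MHz, 67.7 MHz.
Within [27.6 MHz, 63.9 MHz]: 42.3 MHz, 45.7 MHz.

42.3 MHz, 45.7 MHz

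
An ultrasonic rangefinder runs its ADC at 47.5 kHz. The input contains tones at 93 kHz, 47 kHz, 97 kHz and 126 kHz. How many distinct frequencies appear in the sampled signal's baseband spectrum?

3

fs/2 = 23.75 kHz.
93 kHz mod fs = 45.5 kHz.
45.5 kHz > fs/2 = 23.75 kHz, folds to fs − 45.5 kHz = 2 kHz.
47 kHz > fs/2 = 23.75 kHz, folds to fs − 47 kHz = 0.5 kHz.
97 kHz mod fs = 2 kHz.
2 kHz ≤ fs/2 = 23.75 kHz, appears at 2 kHz.
126 kHz mod fs = 31 kHz.
31 kHz > fs/2 = 23.75 kHz, folds to fs − 31 kHz = 16.5 kHz.
Distinct values: {0.5 kHz, 2 kHz, 16.5 kHz} → 3.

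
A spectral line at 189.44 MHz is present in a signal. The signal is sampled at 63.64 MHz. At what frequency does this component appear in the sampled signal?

1.48 MHz

189.44 MHz mod fs = 62.16 MHz.
62.16 MHz > fs/2 = 31.82 MHz, folds to fs − 62.16 MHz = 1.48 MHz.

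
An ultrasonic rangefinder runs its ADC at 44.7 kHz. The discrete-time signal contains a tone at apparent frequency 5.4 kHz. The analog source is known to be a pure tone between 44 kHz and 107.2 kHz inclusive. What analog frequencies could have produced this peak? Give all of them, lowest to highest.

Frequencies that alias to 5.4 kHz are k·fs ± 5.4 kHz for integer k ≥ 0.
k=0: 5.4 kHz.
k=1: 39.3 kHz, 50.1 kHz.
k=2: 84 kHz, 94.8 kHz.
k=3: 128.7 kHz, 139.5 kHz.
Within [44 kHz, 107.2 kHz]: 50.1 kHz, 84 kHz, 94.8 kHz.

50.1 kHz, 84 kHz, 94.8 kHz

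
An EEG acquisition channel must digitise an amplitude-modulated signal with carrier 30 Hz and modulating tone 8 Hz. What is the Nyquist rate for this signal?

76 Hz

AM sidebands sit at fc ± fm = 22 Hz and 38 Hz.
Highest-frequency component: 38 Hz.
Nyquist rate = 2 × 38 Hz = 76 Hz.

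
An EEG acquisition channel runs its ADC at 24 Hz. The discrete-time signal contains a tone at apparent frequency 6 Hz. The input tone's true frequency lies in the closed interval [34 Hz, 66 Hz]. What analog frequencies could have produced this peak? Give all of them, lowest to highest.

Frequencies that alias to 6 Hz are k·fs ± 6 Hz for integer k ≥ 0.
k=0: 6 Hz.
k=1: 18 Hz, 30 Hz.
k=2: 42 Hz, 54 Hz.
k=3: 66 Hz, 78 Hz.
k=4: 90 Hz, 102 Hz.
Within [34 Hz, 66 Hz]: 42 Hz, 54 Hz, 66 Hz.

42 Hz, 54 Hz, 66 Hz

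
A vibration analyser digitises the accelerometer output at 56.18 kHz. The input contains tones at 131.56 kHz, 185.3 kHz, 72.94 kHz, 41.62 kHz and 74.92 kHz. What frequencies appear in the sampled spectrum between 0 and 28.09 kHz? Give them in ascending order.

14.56 kHz, 16.76 kHz, 18.74 kHz, 19.2 kHz

fs/2 = 28.09 kHz.
131.56 kHz mod fs = 19.2 kHz.
19.2 kHz ≤ fs/2 = 28.09 kHz, appears at 19.2 kHz.
185.3 kHz mod fs = 16.76 kHz.
16.76 kHz ≤ fs/2 = 28.09 kHz, appears at 16.76 kHz.
72.94 kHz mod fs = 16.76 kHz.
16.76 kHz ≤ fs/2 = 28.09 kHz, appears at 16.76 kHz.
41.62 kHz > fs/2 = 28.09 kHz, folds to fs − 41.62 kHz = 14.56 kHz.
74.92 kHz mod fs = 18.74 kHz.
18.74 kHz ≤ fs/2 = 28.09 kHz, appears at 18.74 kHz.
Distinct values: {14.56 kHz, 16.76 kHz, 18.74 kHz, 19.2 kHz}.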